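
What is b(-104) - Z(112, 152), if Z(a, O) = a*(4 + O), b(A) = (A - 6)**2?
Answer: -5372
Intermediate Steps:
b(A) = (-6 + A)**2
b(-104) - Z(112, 152) = (-6 - 104)**2 - 112*(4 + 152) = (-110)**2 - 112*156 = 12100 - 1*17472 = 12100 - 17472 = -5372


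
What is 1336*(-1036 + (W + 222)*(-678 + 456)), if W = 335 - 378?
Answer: -54474064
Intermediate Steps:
W = -43
1336*(-1036 + (W + 222)*(-678 + 456)) = 1336*(-1036 + (-43 + 222)*(-678 + 456)) = 1336*(-1036 + 179*(-222)) = 1336*(-1036 - 39738) = 1336*(-40774) = -54474064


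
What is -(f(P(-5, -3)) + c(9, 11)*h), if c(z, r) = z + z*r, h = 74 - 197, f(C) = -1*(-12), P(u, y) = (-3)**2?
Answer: 13272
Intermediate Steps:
P(u, y) = 9
f(C) = 12
h = -123
c(z, r) = z + r*z
-(f(P(-5, -3)) + c(9, 11)*h) = -(12 + (9*(1 + 11))*(-123)) = -(12 + (9*12)*(-123)) = -(12 + 108*(-123)) = -(12 - 13284) = -1*(-13272) = 13272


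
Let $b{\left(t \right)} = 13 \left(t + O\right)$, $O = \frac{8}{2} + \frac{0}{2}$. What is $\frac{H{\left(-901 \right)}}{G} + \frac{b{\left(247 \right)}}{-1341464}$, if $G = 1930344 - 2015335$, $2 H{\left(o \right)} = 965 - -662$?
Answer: $- \frac{1368606597}{114012366824} \approx -0.012004$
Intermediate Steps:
$O = 4$ ($O = 8 \cdot \frac{1}{2} + 0 \cdot \frac{1}{2} = 4 + 0 = 4$)
$H{\left(o \right)} = \frac{1627}{2}$ ($H{\left(o \right)} = \frac{965 - -662}{2} = \frac{965 + 662}{2} = \frac{1}{2} \cdot 1627 = \frac{1627}{2}$)
$b{\left(t \right)} = 52 + 13 t$ ($b{\left(t \right)} = 13 \left(t + 4\right) = 13 \left(4 + t\right) = 52 + 13 t$)
$G = -84991$ ($G = 1930344 - 2015335 = -84991$)
$\frac{H{\left(-901 \right)}}{G} + \frac{b{\left(247 \right)}}{-1341464} = \frac{1627}{2 \left(-84991\right)} + \frac{52 + 13 \cdot 247}{-1341464} = \frac{1627}{2} \left(- \frac{1}{84991}\right) + \left(52 + 3211\right) \left(- \frac{1}{1341464}\right) = - \frac{1627}{169982} + 3263 \left(- \frac{1}{1341464}\right) = - \frac{1627}{169982} - \frac{3263}{1341464} = - \frac{1368606597}{114012366824}$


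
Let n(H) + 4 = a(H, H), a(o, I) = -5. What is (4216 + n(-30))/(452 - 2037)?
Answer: -4207/1585 ≈ -2.6543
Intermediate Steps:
n(H) = -9 (n(H) = -4 - 5 = -9)
(4216 + n(-30))/(452 - 2037) = (4216 - 9)/(452 - 2037) = 4207/(-1585) = 4207*(-1/1585) = -4207/1585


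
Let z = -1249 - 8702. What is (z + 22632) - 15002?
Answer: -2321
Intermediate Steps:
z = -9951
(z + 22632) - 15002 = (-9951 + 22632) - 15002 = 12681 - 15002 = -2321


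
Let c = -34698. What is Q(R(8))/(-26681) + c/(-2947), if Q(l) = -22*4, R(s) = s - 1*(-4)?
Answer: 926036674/78628907 ≈ 11.777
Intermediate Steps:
R(s) = 4 + s (R(s) = s + 4 = 4 + s)
Q(l) = -88
Q(R(8))/(-26681) + c/(-2947) = -88/(-26681) - 34698/(-2947) = -88*(-1/26681) - 34698*(-1/2947) = 88/26681 + 34698/2947 = 926036674/78628907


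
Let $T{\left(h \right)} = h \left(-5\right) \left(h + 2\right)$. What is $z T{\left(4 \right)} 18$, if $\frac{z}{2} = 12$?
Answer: $-51840$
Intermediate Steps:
$z = 24$ ($z = 2 \cdot 12 = 24$)
$T{\left(h \right)} = - 5 h \left(2 + h\right)$
$z T{\left(4 \right)} 18 = 24 \left(\left(-5\right) 4 \left(2 + 4\right)\right) 18 = 24 \left(\left(-5\right) 4 \cdot 6\right) 18 = 24 \left(-120\right) 18 = \left(-2880\right) 18 = -51840$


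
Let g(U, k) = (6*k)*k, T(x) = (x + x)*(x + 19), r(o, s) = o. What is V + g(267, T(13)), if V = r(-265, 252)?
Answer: 4153079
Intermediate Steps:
T(x) = 2*x*(19 + x) (T(x) = (2*x)*(19 + x) = 2*x*(19 + x))
g(U, k) = 6*k²
V = -265
V + g(267, T(13)) = -265 + 6*(2*13*(19 + 13))² = -265 + 6*(2*13*32)² = -265 + 6*832² = -265 + 6*692224 = -265 + 4153344 = 4153079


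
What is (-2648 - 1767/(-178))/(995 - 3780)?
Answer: 469577/495730 ≈ 0.94724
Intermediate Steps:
(-2648 - 1767/(-178))/(995 - 3780) = (-2648 - 1767*(-1/178))/(-2785) = (-2648 + 1767/178)*(-1/2785) = -469577/178*(-1/2785) = 469577/495730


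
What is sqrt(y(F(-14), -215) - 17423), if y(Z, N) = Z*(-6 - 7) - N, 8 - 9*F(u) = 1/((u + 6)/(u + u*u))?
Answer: I*sqrt(621087)/6 ≈ 131.35*I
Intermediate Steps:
F(u) = 8/9 - (u + u**2)/(9*(6 + u)) (F(u) = 8/9 - (u + u*u)/(u + 6)/9 = 8/9 - (u + u**2)/(6 + u)/9 = 8/9 - (u + u**2)/(9*(6 + u)))
y(Z, N) = -N - 13*Z (y(Z, N) = Z*(-13) - N = -13*Z - N = -N - 13*Z)
sqrt(y(F(-14), -215) - 17423) = sqrt((-1*(-215) - 13*(48 - 1*(-14)**2 + 7*(-14))/(9*(6 - 14))) - 17423) = sqrt((215 - 13*(48 - 1*196 - 98)/(9*(-8))) - 17423) = sqrt((215 - 13*(-1)*(48 - 196 - 98)/(9*8)) - 17423) = sqrt((215 - 13*(-1)*(-246)/(9*8)) - 17423) = sqrt((215 - 13*41/12) - 17423) = sqrt((215 - 533/12) - 17423) = sqrt(2047/12 - 17423) = sqrt(-207029/12) = I*sqrt(621087)/6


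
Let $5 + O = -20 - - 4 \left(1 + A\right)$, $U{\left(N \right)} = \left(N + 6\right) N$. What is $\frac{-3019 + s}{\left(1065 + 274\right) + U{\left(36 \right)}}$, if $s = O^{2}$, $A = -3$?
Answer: $- \frac{1930}{2851} \approx -0.67696$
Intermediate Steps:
$U{\left(N \right)} = N \left(6 + N\right)$ ($U{\left(N \right)} = \left(6 + N\right) N = N \left(6 + N\right)$)
$O = -33$ ($O = -5 - \left(20 - 4 \left(1 - 3\right)\right) = -5 - \left(20 - -8\right) = -5 - 28 = -33$)
$s = 1089$ ($s = \left(-33\right)^{2} = 1089$)
$\frac{-3019 + s}{\left(1065 + 274\right) + U{\left(36 \right)}} = \frac{-3019 + 1089}{\left(1065 + 274\right) + 36 \left(6 + 36\right)} = - \frac{1930}{1339 + 36 \cdot 42} = - \frac{1930}{1339 + 1512} = - \frac{1930}{2851}$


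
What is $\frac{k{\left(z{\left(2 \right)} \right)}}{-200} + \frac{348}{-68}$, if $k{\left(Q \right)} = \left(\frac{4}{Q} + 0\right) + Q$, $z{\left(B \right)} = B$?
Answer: $- \frac{4367}{850} \approx -5.1376$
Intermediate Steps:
$k{\left(Q \right)} = Q + \frac{4}{Q}$ ($k{\left(Q \right)} = \frac{4}{Q} + Q = Q + \frac{4}{Q}$)
$\frac{k{\left(z{\left(2 \right)} \right)}}{-200} + \frac{348}{-68} = \frac{2 + \frac{4}{2}}{-200} + \frac{348}{-68} = \left(2 + 4 \cdot \frac{1}{2}\right) \left(- \frac{1}{200}\right) + 348 \left(- \frac{1}{68}\right) = \left(2 + 2\right) \left(- \frac{1}{200}\right) - \frac{87}{17} = 4 \left(- \frac{1}{200}\right) - \frac{87}{17} = - \frac{1}{50} - \frac{87}{17} = - \frac{4367}{850}$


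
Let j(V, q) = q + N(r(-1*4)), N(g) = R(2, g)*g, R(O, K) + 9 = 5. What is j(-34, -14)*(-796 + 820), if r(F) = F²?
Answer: -1872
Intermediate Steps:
R(O, K) = -4 (R(O, K) = -9 + 5 = -4)
N(g) = -4*g
j(V, q) = -64 + q (j(V, q) = q - 4*(-1*4)² = q - 4*(-4)² = q - 4*16 = q - 64 = -64 + q)
j(-34, -14)*(-796 + 820) = (-64 - 14)*(-796 + 820) = -78*24 = -1872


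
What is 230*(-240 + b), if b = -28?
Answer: -61640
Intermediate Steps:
230*(-240 + b) = 230*(-240 - 28) = 230*(-268) = -61640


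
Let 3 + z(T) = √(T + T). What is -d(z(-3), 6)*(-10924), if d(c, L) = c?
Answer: -32772 + 10924*I*√6 ≈ -32772.0 + 26758.0*I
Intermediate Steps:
z(T) = -3 + √2*√T (z(T) = -3 + √(T + T) = -3 + √(2*T) = -3 + √2*√T)
-d(z(-3), 6)*(-10924) = -(-3 + √2*√(-3))*(-10924) = -(-3 + √2*(I*√3))*(-10924) = -(-3 + I*√6)*(-10924) = -(32772 - 10924*I*√6) = -32772 + 10924*I*√6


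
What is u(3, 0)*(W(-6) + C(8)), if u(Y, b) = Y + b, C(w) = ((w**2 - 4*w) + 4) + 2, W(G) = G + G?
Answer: 78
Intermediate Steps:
W(G) = 2*G
C(w) = 6 + w**2 - 4*w (C(w) = (4 + w**2 - 4*w) + 2 = 6 + w**2 - 4*w)
u(3, 0)*(W(-6) + C(8)) = (3 + 0)*(2*(-6) + (6 + 8**2 - 4*8)) = 3*(-12 + (6 + 64 - 32)) = 3*(-12 + 38) = 3*26 = 78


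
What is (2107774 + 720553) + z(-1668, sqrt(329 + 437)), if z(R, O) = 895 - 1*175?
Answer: 2829047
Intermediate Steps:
z(R, O) = 720 (z(R, O) = 895 - 175 = 720)
(2107774 + 720553) + z(-1668, sqrt(329 + 437)) = (2107774 + 720553) + 720 = 2828327 + 720 = 2829047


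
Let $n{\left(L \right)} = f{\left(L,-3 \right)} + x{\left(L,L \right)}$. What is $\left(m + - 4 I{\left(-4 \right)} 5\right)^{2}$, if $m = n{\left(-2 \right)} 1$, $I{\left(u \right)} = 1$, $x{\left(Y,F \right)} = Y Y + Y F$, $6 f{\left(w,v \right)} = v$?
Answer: $\frac{625}{4} \approx 156.25$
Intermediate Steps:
$f{\left(w,v \right)} = \frac{v}{6}$
$x{\left(Y,F \right)} = Y^{2} + F Y$
$n{\left(L \right)} = - \frac{1}{2} + 2 L^{2}$ ($n{\left(L \right)} = \frac{1}{6} \left(-3\right) + L \left(L + L\right) = - \frac{1}{2} + L 2 L = - \frac{1}{2} + 2 L^{2}$)
$m = \frac{15}{2}$ ($m = \left(- \frac{1}{2} + 2 \left(-2\right)^{2}\right) 1 = \left(- \frac{1}{2} + 2 \cdot 4\right) 1 = \left(- \frac{1}{2} + 8\right) 1 = \frac{15}{2} \cdot 1 = \frac{15}{2} \approx 7.5$)
$\left(m + - 4 I{\left(-4 \right)} 5\right)^{2} = \left(\frac{15}{2} + \left(-4\right) 1 \cdot 5\right)^{2} = \left(\frac{15}{2} - 20\right)^{2} = \left(- \frac{25}{2}\right)^{2} = \frac{625}{4}$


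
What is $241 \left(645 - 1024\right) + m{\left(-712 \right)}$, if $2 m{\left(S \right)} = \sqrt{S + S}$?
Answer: $-91339 + 2 i \sqrt{89} \approx -91339.0 + 18.868 i$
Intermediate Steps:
$m{\left(S \right)} = \frac{\sqrt{2} \sqrt{S}}{2}$ ($m{\left(S \right)} = \frac{\sqrt{S + S}}{2} = \frac{\sqrt{2 S}}{2} = \frac{\sqrt{2} \sqrt{S}}{2}$)
$241 \left(645 - 1024\right) + m{\left(-712 \right)} = 241 \left(645 - 1024\right) + \frac{\sqrt{2} \sqrt{-712}}{2} = 241 \left(-379\right) + \frac{\sqrt{2} \cdot 2 i \sqrt{178}}{2} = -91339 + 2 i \sqrt{89}$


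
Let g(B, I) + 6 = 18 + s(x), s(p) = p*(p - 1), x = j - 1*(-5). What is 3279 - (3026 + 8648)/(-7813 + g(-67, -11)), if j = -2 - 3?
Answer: 25591153/7801 ≈ 3280.5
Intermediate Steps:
j = -5
x = 0 (x = -5 - 1*(-5) = -5 + 5 = 0)
s(p) = p*(-1 + p)
g(B, I) = 12 (g(B, I) = -6 + (18 + 0*(-1 + 0)) = -6 + (18 + 0*(-1)) = -6 + (18 + 0) = -6 + 18 = 12)
3279 - (3026 + 8648)/(-7813 + g(-67, -11)) = 3279 - (3026 + 8648)/(-7813 + 12) = 3279 - 11674/(-7801) = 3279 - 11674*(-1)/7801 = 3279 - 1*(-11674/7801) = 3279 + 11674/7801 = 25591153/7801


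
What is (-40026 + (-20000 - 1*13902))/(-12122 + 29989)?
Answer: -73928/17867 ≈ -4.1377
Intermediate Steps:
(-40026 + (-20000 - 1*13902))/(-12122 + 29989) = (-40026 + (-20000 - 13902))/17867 = (-40026 - 33902)*(1/17867) = -73928*1/17867 = -73928/17867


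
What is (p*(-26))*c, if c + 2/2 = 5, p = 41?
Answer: -4264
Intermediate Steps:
c = 4 (c = -1 + 5 = 4)
(p*(-26))*c = (41*(-26))*4 = -1066*4 = -4264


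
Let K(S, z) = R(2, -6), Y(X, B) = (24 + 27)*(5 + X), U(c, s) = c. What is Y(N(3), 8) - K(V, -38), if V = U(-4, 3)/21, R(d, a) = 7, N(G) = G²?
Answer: 707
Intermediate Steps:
Y(X, B) = 255 + 51*X (Y(X, B) = 51*(5 + X) = 255 + 51*X)
V = -4/21 ≈ -0.19048
K(S, z) = 7
Y(N(3), 8) - K(V, -38) = (255 + 51*3²) - 1*7 = (255 + 51*9) - 7 = (255 + 459) - 7 = 714 - 7 = 707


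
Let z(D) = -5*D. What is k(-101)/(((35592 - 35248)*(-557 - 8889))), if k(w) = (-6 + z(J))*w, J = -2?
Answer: 101/812356 ≈ 0.00012433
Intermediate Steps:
k(w) = 4*w (k(w) = (-6 - 5*(-2))*w = (-6 + 10)*w = 4*w)
k(-101)/(((35592 - 35248)*(-557 - 8889))) = (4*(-101))/(((35592 - 35248)*(-557 - 8889))) = -404/(344*(-9446)) = -404/(-3249424) = -404*(-1/3249424) = 101/812356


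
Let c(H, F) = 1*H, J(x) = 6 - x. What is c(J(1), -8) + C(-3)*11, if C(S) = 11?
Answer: 126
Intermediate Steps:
c(H, F) = H
c(J(1), -8) + C(-3)*11 = (6 - 1*1) + 11*11 = (6 - 1) + 121 = 5 + 121 = 126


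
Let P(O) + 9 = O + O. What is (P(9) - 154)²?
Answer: 21025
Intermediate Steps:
P(O) = -9 + 2*O (P(O) = -9 + (O + O) = -9 + 2*O)
(P(9) - 154)² = ((-9 + 2*9) - 154)² = ((-9 + 18) - 154)² = (9 - 154)² = (-145)² = 21025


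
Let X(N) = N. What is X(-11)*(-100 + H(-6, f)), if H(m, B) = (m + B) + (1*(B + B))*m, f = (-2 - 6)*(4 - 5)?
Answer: 2134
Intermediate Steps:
f = 8 (f = -8*(-1) = 8)
H(m, B) = B + m + 2*B*m (H(m, B) = (B + m) + (1*(2*B))*m = (B + m) + (2*B)*m = (B + m) + 2*B*m = B + m + 2*B*m)
X(-11)*(-100 + H(-6, f)) = -11*(-100 + (8 - 6 + 2*8*(-6))) = -11*(-100 + (8 - 6 - 96)) = -11*(-100 - 94) = -11*(-194) = 2134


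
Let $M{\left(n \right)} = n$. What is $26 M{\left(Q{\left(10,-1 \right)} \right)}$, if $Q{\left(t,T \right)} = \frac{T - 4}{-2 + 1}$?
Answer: $130$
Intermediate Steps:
$Q{\left(t,T \right)} = 4 - T$ ($Q{\left(t,T \right)} = \frac{-4 + T}{-1} = \left(-4 + T\right) \left(-1\right) = 4 - T$)
$26 M{\left(Q{\left(10,-1 \right)} \right)} = 26 \left(4 - -1\right) = 26 \left(4 + 1\right) = 26 \cdot 5 = 130$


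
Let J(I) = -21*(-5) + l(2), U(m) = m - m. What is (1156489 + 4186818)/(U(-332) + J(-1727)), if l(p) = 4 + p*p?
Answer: 5343307/113 ≈ 47286.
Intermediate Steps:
l(p) = 4 + p**2
U(m) = 0
J(I) = 113 (J(I) = -21*(-5) + (4 + 2**2) = 105 + (4 + 4) = 105 + 8 = 113)
(1156489 + 4186818)/(U(-332) + J(-1727)) = (1156489 + 4186818)/(0 + 113) = 5343307/113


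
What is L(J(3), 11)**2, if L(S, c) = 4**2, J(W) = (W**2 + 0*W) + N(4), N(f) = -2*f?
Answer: 256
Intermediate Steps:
J(W) = -8 + W**2 (J(W) = (W**2 + 0*W) - 2*4 = (W**2 + 0) - 8 = W**2 - 8 = -8 + W**2)
L(S, c) = 16
L(J(3), 11)**2 = 16**2 = 256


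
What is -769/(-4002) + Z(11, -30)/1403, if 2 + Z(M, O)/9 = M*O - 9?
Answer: -487097/244122 ≈ -1.9953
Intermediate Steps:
Z(M, O) = -99 + 9*M*O (Z(M, O) = -18 + 9*(M*O - 9) = -18 + 9*(-9 + M*O) = -18 + (-81 + 9*M*O) = -99 + 9*M*O)
-769/(-4002) + Z(11, -30)/1403 = -769/(-4002) + (-99 + 9*11*(-30))/1403 = -769*(-1/4002) + (-99 - 2970)*(1/1403) = 769/4002 - 3069*1/1403 = 769/4002 - 3069/1403 = -487097/244122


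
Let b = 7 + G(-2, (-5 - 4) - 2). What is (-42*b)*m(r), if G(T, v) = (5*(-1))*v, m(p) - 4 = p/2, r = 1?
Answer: -11718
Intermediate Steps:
m(p) = 4 + p/2
G(T, v) = -5*v
b = 62 (b = 7 - 5*((-5 - 4) - 2) = 7 - 5*(-9 - 2) = 7 - 5*(-11) = 7 + 55 = 62)
(-42*b)*m(r) = (-42*62)*(4 + (½)*1) = -2604*(4 + ½) = -2604*9/2 = -11718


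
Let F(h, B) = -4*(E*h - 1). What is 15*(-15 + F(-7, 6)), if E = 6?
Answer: 2355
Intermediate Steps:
F(h, B) = 4 - 24*h (F(h, B) = -4*(6*h - 1) = -4*(-1 + 6*h) = 4 - 24*h)
15*(-15 + F(-7, 6)) = 15*(-15 + (4 - 24*(-7))) = 15*(-15 + (4 + 168)) = 15*(-15 + 172) = 15*157 = 2355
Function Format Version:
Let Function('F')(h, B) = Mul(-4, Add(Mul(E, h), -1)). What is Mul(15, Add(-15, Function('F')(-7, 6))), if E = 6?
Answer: 2355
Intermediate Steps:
Function('F')(h, B) = Add(4, Mul(-24, h)) (Function('F')(h, B) = Mul(-4, Add(Mul(6, h), -1)) = Mul(-4, Add(-1, Mul(6, h))) = Add(4, Mul(-24, h)))
Mul(15, Add(-15, Function('F')(-7, 6))) = Mul(15, Add(-15, Add(4, Mul(-24, -7)))) = Mul(15, Add(-15, Add(4, 168))) = Mul(15, Add(-15, 172)) = Mul(15, 157) = 2355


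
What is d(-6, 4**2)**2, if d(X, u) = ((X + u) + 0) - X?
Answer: 256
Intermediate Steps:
d(X, u) = u (d(X, u) = (X + u) - X = u)
d(-6, 4**2)**2 = (4**2)**2 = 16**2 = 256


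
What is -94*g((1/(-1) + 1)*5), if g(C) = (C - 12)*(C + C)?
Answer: 0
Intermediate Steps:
g(C) = 2*C*(-12 + C) (g(C) = (-12 + C)*(2*C) = 2*C*(-12 + C))
-94*g((1/(-1) + 1)*5) = -188*(1/(-1) + 1)*5*(-12 + (1/(-1) + 1)*5) = -188*(-1 + 1)*5*(-12 + (-1 + 1)*5) = -188*0*5*(-12 + 0*5) = -188*0*(-12 + 0) = -188*0*(-12) = -94*0 = 0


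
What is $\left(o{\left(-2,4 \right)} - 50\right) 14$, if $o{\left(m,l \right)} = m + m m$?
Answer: $-672$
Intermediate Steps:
$o{\left(m,l \right)} = m + m^{2}$
$\left(o{\left(-2,4 \right)} - 50\right) 14 = \left(- 2 \left(1 - 2\right) - 50\right) 14 = \left(\left(-2\right) \left(-1\right) - 50\right) 14 = \left(2 - 50\right) 14 = \left(-48\right) 14 = -672$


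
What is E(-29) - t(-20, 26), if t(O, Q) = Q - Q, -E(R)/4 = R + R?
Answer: 232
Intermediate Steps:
E(R) = -8*R (E(R) = -4*(R + R) = -8*R)
t(O, Q) = 0
E(-29) - t(-20, 26) = -8*(-29) - 1*0 = 232 + 0 = 232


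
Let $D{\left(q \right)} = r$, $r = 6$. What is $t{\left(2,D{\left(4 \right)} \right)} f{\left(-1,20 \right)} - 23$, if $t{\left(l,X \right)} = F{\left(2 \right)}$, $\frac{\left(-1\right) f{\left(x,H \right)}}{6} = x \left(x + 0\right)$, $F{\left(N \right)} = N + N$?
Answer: $-47$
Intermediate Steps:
$F{\left(N \right)} = 2 N$
$f{\left(x,H \right)} = - 6 x^{2}$ ($f{\left(x,H \right)} = - 6 x \left(x + 0\right) = - 6 x x = - 6 x^{2}$)
$D{\left(q \right)} = 6$
$t{\left(l,X \right)} = 4$ ($t{\left(l,X \right)} = 2 \cdot 2 = 4$)
$t{\left(2,D{\left(4 \right)} \right)} f{\left(-1,20 \right)} - 23 = 4 \left(- 6 \left(-1\right)^{2}\right) - 23 = 4 \left(\left(-6\right) 1\right) - 23 = 4 \left(-6\right) - 23 = -24 - 23 = -47$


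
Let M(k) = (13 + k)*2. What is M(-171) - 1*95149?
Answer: -95465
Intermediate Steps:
M(k) = 26 + 2*k
M(-171) - 1*95149 = (26 + 2*(-171)) - 1*95149 = (26 - 342) - 95149 = -316 - 95149 = -95465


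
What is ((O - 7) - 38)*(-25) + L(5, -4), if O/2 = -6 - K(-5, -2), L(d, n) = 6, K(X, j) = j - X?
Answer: 1581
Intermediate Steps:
O = -18 (O = 2*(-6 - (-2 - 1*(-5))) = 2*(-6 - (-2 + 5)) = 2*(-6 - 1*3) = 2*(-6 - 3) = 2*(-9) = -18)
((O - 7) - 38)*(-25) + L(5, -4) = ((-18 - 7) - 38)*(-25) + 6 = (-25 - 38)*(-25) + 6 = -63*(-25) + 6 = 1575 + 6 = 1581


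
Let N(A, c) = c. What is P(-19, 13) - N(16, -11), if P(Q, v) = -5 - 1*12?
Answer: -6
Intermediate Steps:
P(Q, v) = -17 (P(Q, v) = -5 - 12 = -17)
P(-19, 13) - N(16, -11) = -17 - 1*(-11) = -17 + 11 = -6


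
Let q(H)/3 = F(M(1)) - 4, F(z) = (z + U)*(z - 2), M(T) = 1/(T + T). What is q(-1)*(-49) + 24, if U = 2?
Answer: 4653/4 ≈ 1163.3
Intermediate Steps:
M(T) = 1/(2*T)
F(z) = (-2 + z)*(2 + z) (F(z) = (z + 2)*(z - 2) = (2 + z)*(-2 + z) = (-2 + z)*(2 + z))
q(H) = -93/4 (q(H) = 3*((-4 + ((½)/1)²) - 4) = 3*((-4 + ((½)*1)²) - 4) = 3*((-4 + (½)²) - 4) = 3*((-4 + ¼) - 4) = 3*(-15/4 - 4) = 3*(-31/4) = -93/4)
q(-1)*(-49) + 24 = -93/4*(-49) + 24 = 4557/4 + 24 = 4653/4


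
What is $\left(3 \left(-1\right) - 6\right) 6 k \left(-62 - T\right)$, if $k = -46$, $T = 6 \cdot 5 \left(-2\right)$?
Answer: $-4968$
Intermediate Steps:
$T = -60$ ($T = 30 \left(-2\right) = -60$)
$\left(3 \left(-1\right) - 6\right) 6 k \left(-62 - T\right) = \left(3 \left(-1\right) - 6\right) 6 \left(-46\right) \left(-62 - -60\right) = \left(-3 - 6\right) 6 \left(-46\right) \left(-62 + 60\right) = \left(-9\right) 6 \left(-46\right) \left(-2\right) = \left(-54\right) \left(-46\right) \left(-2\right) = 2484 \left(-2\right) = -4968$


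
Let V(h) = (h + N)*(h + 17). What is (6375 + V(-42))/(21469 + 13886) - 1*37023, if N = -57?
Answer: -87262621/2357 ≈ -37023.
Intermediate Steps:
V(h) = (-57 + h)*(17 + h) (V(h) = (h - 57)*(h + 17) = (-57 + h)*(17 + h))
(6375 + V(-42))/(21469 + 13886) - 1*37023 = (6375 + (-969 + (-42)**2 - 40*(-42)))/(21469 + 13886) - 1*37023 = (6375 + (-969 + 1764 + 1680))/35355 - 37023 = (6375 + 2475)*(1/35355) - 37023 = 8850*(1/35355) - 37023 = 590/2357 - 37023 = -87262621/2357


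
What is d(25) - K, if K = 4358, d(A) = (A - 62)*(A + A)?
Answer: -6208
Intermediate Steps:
d(A) = 2*A*(-62 + A) (d(A) = (-62 + A)*(2*A) = 2*A*(-62 + A))
d(25) - K = 2*25*(-62 + 25) - 1*4358 = 2*25*(-37) - 4358 = -1850 - 4358 = -6208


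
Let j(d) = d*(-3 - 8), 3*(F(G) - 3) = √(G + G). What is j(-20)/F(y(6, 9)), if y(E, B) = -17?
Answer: 1188/23 - 132*I*√34/23 ≈ 51.652 - 33.465*I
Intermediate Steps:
F(G) = 3 + √2*√G/3 (F(G) = 3 + √(G + G)/3 = 3 + √(2*G)/3 = 3 + (√2*√G)/3 = 3 + √2*√G/3)
j(d) = -11*d (j(d) = d*(-11) = -11*d)
j(-20)/F(y(6, 9)) = (-11*(-20))/(3 + √2*√(-17)/3) = 220/(3 + √2*(I*√17)/3) = 220/(3 + I*√34/3)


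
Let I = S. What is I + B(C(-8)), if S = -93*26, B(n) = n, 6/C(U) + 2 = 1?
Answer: -2424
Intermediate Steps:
C(U) = -6 (C(U) = 6/(-2 + 1) = 6/(-1) = 6*(-1) = -6)
S = -2418
I = -2418
I + B(C(-8)) = -2418 - 6 = -2424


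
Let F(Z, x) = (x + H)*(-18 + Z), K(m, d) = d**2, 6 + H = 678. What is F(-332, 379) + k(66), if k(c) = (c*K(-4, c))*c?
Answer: 18606886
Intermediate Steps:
H = 672 (H = -6 + 678 = 672)
F(Z, x) = (-18 + Z)*(672 + x) (F(Z, x) = (x + 672)*(-18 + Z) = (672 + x)*(-18 + Z) = (-18 + Z)*(672 + x))
k(c) = c**4 (k(c) = (c*c**2)*c = c**3*c = c**4)
F(-332, 379) + k(66) = (-12096 - 18*379 + 672*(-332) - 332*379) + 66**4 = (-12096 - 6822 - 223104 - 125828) + 18974736 = -367850 + 18974736 = 18606886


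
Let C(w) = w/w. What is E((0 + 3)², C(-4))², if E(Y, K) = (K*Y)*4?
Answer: 1296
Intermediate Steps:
C(w) = 1
E(Y, K) = 4*K*Y
E((0 + 3)², C(-4))² = (4*1*(0 + 3)²)² = (4*1*3²)² = (4*1*9)² = 36² = 1296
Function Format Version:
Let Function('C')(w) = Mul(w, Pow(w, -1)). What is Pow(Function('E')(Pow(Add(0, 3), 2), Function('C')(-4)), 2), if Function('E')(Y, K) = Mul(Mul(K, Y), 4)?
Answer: 1296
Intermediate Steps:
Function('C')(w) = 1
Function('E')(Y, K) = Mul(4, K, Y)
Pow(Function('E')(Pow(Add(0, 3), 2), Function('C')(-4)), 2) = Pow(Mul(4, 1, Pow(Add(0, 3), 2)), 2) = Pow(Mul(4, 1, Pow(3, 2)), 2) = Pow(Mul(4, 1, 9), 2) = Pow(36, 2) = 1296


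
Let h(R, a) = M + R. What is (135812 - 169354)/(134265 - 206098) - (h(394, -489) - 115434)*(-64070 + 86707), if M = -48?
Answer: 187142711807190/71833 ≈ 2.6052e+9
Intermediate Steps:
h(R, a) = -48 + R
(135812 - 169354)/(134265 - 206098) - (h(394, -489) - 115434)*(-64070 + 86707) = (135812 - 169354)/(134265 - 206098) - ((-48 + 394) - 115434)*(-64070 + 86707) = -33542/(-71833) - (346 - 115434)*22637 = -33542*(-1/71833) - (-115088)*22637 = 33542/71833 - 1*(-2605247056) = 33542/71833 + 2605247056 = 187142711807190/71833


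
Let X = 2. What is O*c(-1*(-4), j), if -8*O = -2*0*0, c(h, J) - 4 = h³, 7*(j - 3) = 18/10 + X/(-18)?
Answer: 0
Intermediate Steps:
j = 1021/315 (j = 3 + (18/10 + 2/(-18))/7 = 3 + (18*(⅒) + 2*(-1/18))/7 = 3 + (9/5 - ⅑)/7 = 3 + (⅐)*(76/45) = 3 + 76/315 = 1021/315 ≈ 3.2413)
c(h, J) = 4 + h³
O = 0 (O = -(-2*0)*0/8 = -0*0 = -⅛*0 = 0)
O*c(-1*(-4), j) = 0*(4 + (-1*(-4))³) = 0*(4 + 4³) = 0*(4 + 64) = 0*68 = 0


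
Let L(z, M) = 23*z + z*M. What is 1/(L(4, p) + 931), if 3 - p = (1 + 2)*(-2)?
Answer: 1/1059 ≈ 0.00094429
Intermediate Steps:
p = 9 (p = 3 - (1 + 2)*(-2) = 3 - 3*(-2) = 3 - 1*(-6) = 3 + 6 = 9)
L(z, M) = 23*z + M*z
1/(L(4, p) + 931) = 1/(4*(23 + 9) + 931) = 1/(4*32 + 931) = 1/(128 + 931) = 1/1059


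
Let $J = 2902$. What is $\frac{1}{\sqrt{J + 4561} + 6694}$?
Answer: $\frac{6694}{44802173} - \frac{\sqrt{7463}}{44802173} \approx 0.00014748$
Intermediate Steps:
$\frac{1}{\sqrt{J + 4561} + 6694} = \frac{1}{\sqrt{2902 + 4561} + 6694} = \frac{1}{\sqrt{7463} + 6694} = \frac{1}{6694 + \sqrt{7463}}$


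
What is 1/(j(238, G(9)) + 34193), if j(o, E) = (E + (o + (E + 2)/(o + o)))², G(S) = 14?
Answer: 14161/1383727137 ≈ 1.0234e-5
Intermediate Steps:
j(o, E) = (E + o + (2 + E)/(2*o))² (j(o, E) = (E + (o + (2 + E)/((2*o))))² = (E + (o + (2 + E)*(1/(2*o))))² = (E + (o + (2 + E)/(2*o)))² = (E + o + (2 + E)/(2*o))²)
1/(j(238, G(9)) + 34193) = 1/((¼)*(2 + 14 + 2*238² + 2*14*238)²/238² + 34193) = 1/((¼)*(1/56644)*(2 + 14 + 2*56644 + 6664)² + 34193) = 1/((¼)*(1/56644)*(2 + 14 + 113288 + 6664)² + 34193) = 1/((¼)*(1/56644)*119968² + 34193) = 1/((¼)*(1/56644)*14392321024 + 34193) = 1/(899520064/14161 + 34193) = 1/(1383727137/14161) = 14161/1383727137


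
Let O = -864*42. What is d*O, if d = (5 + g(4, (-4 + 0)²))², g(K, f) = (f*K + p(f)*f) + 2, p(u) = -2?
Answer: -55194048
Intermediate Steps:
g(K, f) = 2 - 2*f + K*f (g(K, f) = (f*K - 2*f) + 2 = (K*f - 2*f) + 2 = (-2*f + K*f) + 2 = 2 - 2*f + K*f)
d = 1521 (d = (5 + (2 - 2*(-4 + 0)² + 4*(-4 + 0)²))² = (5 + (2 - 2*(-4)² + 4*(-4)²))² = (5 + (2 - 2*16 + 4*16))² = (5 + (2 - 32 + 64))² = (5 + 34)² = 39² = 1521)
O = -36288
d*O = 1521*(-36288) = -55194048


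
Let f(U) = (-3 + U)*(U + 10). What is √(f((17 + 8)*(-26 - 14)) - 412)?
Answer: √992558 ≈ 996.27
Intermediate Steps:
f(U) = (-3 + U)*(10 + U)
√(f((17 + 8)*(-26 - 14)) - 412) = √((-30 + ((17 + 8)*(-26 - 14))² + 7*((17 + 8)*(-26 - 14))) - 412) = √((-30 + (25*(-40))² + 7*(25*(-40))) - 412) = √((-30 + (-1000)² + 7*(-1000)) - 412) = √((-30 + 1000000 - 7000) - 412) = √(992970 - 412) = √992558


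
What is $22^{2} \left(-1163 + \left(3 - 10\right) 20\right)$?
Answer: $-630652$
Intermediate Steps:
$22^{2} \left(-1163 + \left(3 - 10\right) 20\right) = 484 \left(-1163 - 140\right) = 484 \left(-1303\right) = -630652$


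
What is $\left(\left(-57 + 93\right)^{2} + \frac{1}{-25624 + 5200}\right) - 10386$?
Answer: $- \frac{185654161}{20424} \approx -9090.0$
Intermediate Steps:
$\left(\left(-57 + 93\right)^{2} + \frac{1}{-25624 + 5200}\right) - 10386 = \left(36^{2} + \frac{1}{-20424}\right) - 10386 = \left(1296 - \frac{1}{20424}\right) - 10386 = \frac{26469503}{20424} - 10386 = - \frac{185654161}{20424}$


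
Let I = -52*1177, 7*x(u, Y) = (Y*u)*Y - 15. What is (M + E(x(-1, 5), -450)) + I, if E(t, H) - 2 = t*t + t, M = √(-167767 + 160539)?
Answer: -2997578/49 + 2*I*√1807 ≈ -61175.0 + 85.018*I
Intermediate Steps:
x(u, Y) = -15/7 + u*Y²/7 (x(u, Y) = ((Y*u)*Y - 15)/7 = (u*Y² - 15)/7 = (-15 + u*Y²)/7 = -15/7 + u*Y²/7)
M = 2*I*√1807 (M = √(-7228) = 2*I*√1807 ≈ 85.018*I)
E(t, H) = 2 + t + t² (E(t, H) = 2 + (t*t + t) = 2 + (t² + t) = 2 + (t + t²) = 2 + t + t²)
I = -61204
(M + E(x(-1, 5), -450)) + I = (2*I*√1807 + (2 + (-15/7 + (⅐)*(-1)*5²) + (-15/7 + (⅐)*(-1)*5²)²)) - 61204 = (2*I*√1807 + (2 + (-15/7 + (⅐)*(-1)*25) + (-15/7 + (⅐)*(-1)*25)²)) - 61204 = (2*I*√1807 + (2 + (-15/7 - 25/7) + (-15/7 - 25/7)²)) - 61204 = (2*I*√1807 + (2 - 40/7 + (-40/7)²)) - 61204 = (2*I*√1807 + (2 - 40/7 + 1600/49)) - 61204 = (2*I*√1807 + 1418/49) - 61204 = (1418/49 + 2*I*√1807) - 61204 = -2997578/49 + 2*I*√1807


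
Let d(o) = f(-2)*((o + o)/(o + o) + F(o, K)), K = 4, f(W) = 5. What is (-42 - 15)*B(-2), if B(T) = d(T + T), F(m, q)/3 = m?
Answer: 3135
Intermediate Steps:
F(m, q) = 3*m
d(o) = 5 + 15*o (d(o) = 5*((o + o)/(o + o) + 3*o) = 5*((2*o)/((2*o)) + 3*o) = 5*((2*o)*(1/(2*o)) + 3*o) = 5*(1 + 3*o) = 5 + 15*o)
B(T) = 5 + 30*T (B(T) = 5 + 15*(T + T) = 5 + 15*(2*T) = 5 + 30*T)
(-42 - 15)*B(-2) = (-42 - 15)*(5 + 30*(-2)) = -57*(5 - 60) = -57*(-55) = 3135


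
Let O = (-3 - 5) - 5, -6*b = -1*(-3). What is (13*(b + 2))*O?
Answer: -507/2 ≈ -253.50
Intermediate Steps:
b = -1/2 (b = -(-1)*(-3)/6 = -1/6*3 = -1/2 ≈ -0.50000)
O = -13 (O = -8 - 5 = -13)
(13*(b + 2))*O = (13*(-1/2 + 2))*(-13) = (13*(3/2))*(-13) = (39/2)*(-13) = -507/2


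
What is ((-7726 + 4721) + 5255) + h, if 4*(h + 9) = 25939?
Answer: 34903/4 ≈ 8725.8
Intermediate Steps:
h = 25903/4 (h = -9 + (¼)*25939 = -9 + 25939/4 = 25903/4 ≈ 6475.8)
((-7726 + 4721) + 5255) + h = ((-7726 + 4721) + 5255) + 25903/4 = (-3005 + 5255) + 25903/4 = 2250 + 25903/4 = 34903/4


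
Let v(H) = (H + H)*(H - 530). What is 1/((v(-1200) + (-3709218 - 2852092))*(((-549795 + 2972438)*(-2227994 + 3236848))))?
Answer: -1/5888577901278045820 ≈ -1.6982e-19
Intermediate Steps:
v(H) = 2*H*(-530 + H) (v(H) = (2*H)*(-530 + H) = 2*H*(-530 + H))
1/((v(-1200) + (-3709218 - 2852092))*(((-549795 + 2972438)*(-2227994 + 3236848)))) = 1/((2*(-1200)*(-530 - 1200) + (-3709218 - 2852092))*(((-549795 + 2972438)*(-2227994 + 3236848)))) = 1/((2*(-1200)*(-1730) - 6561310)*((2422643*1008854))) = 1/((4152000 - 6561310)*2444093081122) = (1/2444093081122)/(-2409310) = -1/2409310*1/2444093081122 = -1/5888577901278045820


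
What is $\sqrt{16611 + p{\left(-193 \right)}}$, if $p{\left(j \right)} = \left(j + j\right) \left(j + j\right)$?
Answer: $\sqrt{165607} \approx 406.95$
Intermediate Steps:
$p{\left(j \right)} = 4 j^{2}$ ($p{\left(j \right)} = 2 j 2 j = 4 j^{2}$)
$\sqrt{16611 + p{\left(-193 \right)}} = \sqrt{16611 + 4 \left(-193\right)^{2}} = \sqrt{16611 + 4 \cdot 37249} = \sqrt{16611 + 148996} = \sqrt{165607}$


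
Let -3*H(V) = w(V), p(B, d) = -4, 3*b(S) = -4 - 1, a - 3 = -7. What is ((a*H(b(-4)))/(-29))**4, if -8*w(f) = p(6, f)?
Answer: 16/57289761 ≈ 2.7928e-7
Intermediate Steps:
a = -4 (a = 3 - 7 = -4)
b(S) = -5/3 (b(S) = (-4 - 1)/3 = (1/3)*(-5) = -5/3)
w(f) = 1/2 (w(f) = -1/8*(-4) = 1/2)
H(V) = -1/6 (H(V) = -1/3*1/2 = -1/6)
((a*H(b(-4)))/(-29))**4 = (-4*(-1/6)/(-29))**4 = ((2/3)*(-1/29))**4 = (-2/87)**4 = 16/57289761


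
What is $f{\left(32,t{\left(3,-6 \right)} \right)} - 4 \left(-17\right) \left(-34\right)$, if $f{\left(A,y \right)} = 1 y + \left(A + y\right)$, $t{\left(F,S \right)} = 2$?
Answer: $-2276$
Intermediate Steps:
$f{\left(A,y \right)} = A + 2 y$ ($f{\left(A,y \right)} = y + \left(A + y\right) = A + 2 y$)
$f{\left(32,t{\left(3,-6 \right)} \right)} - 4 \left(-17\right) \left(-34\right) = \left(32 + 2 \cdot 2\right) - 4 \left(-17\right) \left(-34\right) = \left(32 + 4\right) - \left(-68\right) \left(-34\right) = 36 - 2312 = -2276$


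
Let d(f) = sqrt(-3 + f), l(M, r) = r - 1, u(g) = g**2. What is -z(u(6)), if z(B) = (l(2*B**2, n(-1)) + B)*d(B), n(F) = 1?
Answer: -36*sqrt(33) ≈ -206.80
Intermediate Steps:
l(M, r) = -1 + r
z(B) = B*sqrt(-3 + B) (z(B) = ((-1 + 1) + B)*sqrt(-3 + B) = (0 + B)*sqrt(-3 + B) = B*sqrt(-3 + B))
-z(u(6)) = -6**2*sqrt(-3 + 6**2) = -36*sqrt(-3 + 36) = -36*sqrt(33)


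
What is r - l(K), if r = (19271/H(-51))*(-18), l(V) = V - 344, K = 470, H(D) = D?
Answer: 113484/17 ≈ 6675.5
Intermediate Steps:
l(V) = -344 + V
r = 115626/17 (r = (19271/(-51))*(-18) = (19271*(-1/51))*(-18) = -19271/51*(-18) = 115626/17 ≈ 6801.5)
r - l(K) = 115626/17 - (-344 + 470) = 115626/17 - 1*126 = 115626/17 - 126 = 113484/17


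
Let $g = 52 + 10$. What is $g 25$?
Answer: $1550$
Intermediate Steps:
$g = 62$
$g 25 = 62 \cdot 25 = 1550$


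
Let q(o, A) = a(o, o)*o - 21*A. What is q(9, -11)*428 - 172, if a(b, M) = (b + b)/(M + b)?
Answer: 102548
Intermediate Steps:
a(b, M) = 2*b/(M + b) (a(b, M) = (2*b)/(M + b) = 2*b/(M + b))
q(o, A) = o - 21*A (q(o, A) = (2*o/(o + o))*o - 21*A = (2*o/((2*o)))*o - 21*A = (2*o*(1/(2*o)))*o - 21*A = 1*o - 21*A = o - 21*A)
q(9, -11)*428 - 172 = (9 - 21*(-11))*428 - 172 = (9 + 231)*428 - 172 = 240*428 - 172 = 102720 - 172 = 102548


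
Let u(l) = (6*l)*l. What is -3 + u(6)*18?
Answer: 3885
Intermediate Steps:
u(l) = 6*l²
-3 + u(6)*18 = -3 + (6*6²)*18 = -3 + (6*36)*18 = -3 + 216*18 = -3 + 3888 = 3885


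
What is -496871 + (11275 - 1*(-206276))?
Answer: -279320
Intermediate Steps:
-496871 + (11275 - 1*(-206276)) = -496871 + (11275 + 206276) = -496871 + 217551 = -279320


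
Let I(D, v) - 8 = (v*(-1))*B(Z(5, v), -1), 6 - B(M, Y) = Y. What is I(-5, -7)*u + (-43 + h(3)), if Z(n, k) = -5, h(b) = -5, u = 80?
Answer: 4512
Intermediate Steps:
B(M, Y) = 6 - Y
I(D, v) = 8 - 7*v (I(D, v) = 8 + (v*(-1))*(6 - 1*(-1)) = 8 + (-v)*(6 + 1) = 8 - v*7 = 8 - 7*v)
I(-5, -7)*u + (-43 + h(3)) = (8 - 7*(-7))*80 + (-43 - 5) = (8 + 49)*80 - 48 = 57*80 - 48 = 4560 - 48 = 4512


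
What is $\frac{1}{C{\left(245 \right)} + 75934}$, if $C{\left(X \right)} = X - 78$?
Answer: $\frac{1}{76101} \approx 1.314 \cdot 10^{-5}$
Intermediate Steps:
$C{\left(X \right)} = -78 + X$ ($C{\left(X \right)} = X - 78 = -78 + X$)
$\frac{1}{C{\left(245 \right)} + 75934} = \frac{1}{\left(-78 + 245\right) + 75934} = \frac{1}{167 + 75934} = \frac{1}{76101}$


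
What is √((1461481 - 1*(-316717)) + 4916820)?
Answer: √6695018 ≈ 2587.5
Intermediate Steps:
√((1461481 - 1*(-316717)) + 4916820) = √((1461481 + 316717) + 4916820) = √(1778198 + 4916820) = √6695018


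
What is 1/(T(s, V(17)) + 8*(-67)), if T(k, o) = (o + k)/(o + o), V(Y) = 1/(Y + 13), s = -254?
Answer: -2/8691 ≈ -0.00023012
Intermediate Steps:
V(Y) = 1/(13 + Y)
T(k, o) = (k + o)/(2*o) (T(k, o) = (k + o)/((2*o)) = (k + o)*(1/(2*o)) = (k + o)/(2*o))
1/(T(s, V(17)) + 8*(-67)) = 1/((-254 + 1/(13 + 17))/(2*(1/(13 + 17))) + 8*(-67)) = 1/((-254 + 1/30)/(2*(1/30)) - 536) = 1/((½)*30*(-7619/30) - 536) = 1/(-7619/2 - 536) = 1/(-8691/2) = -2/8691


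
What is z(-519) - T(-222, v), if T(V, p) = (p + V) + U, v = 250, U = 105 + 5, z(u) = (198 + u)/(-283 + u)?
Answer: -110355/802 ≈ -137.60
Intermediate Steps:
z(u) = (198 + u)/(-283 + u)
U = 110
T(V, p) = 110 + V + p (T(V, p) = (p + V) + 110 = (V + p) + 110 = 110 + V + p)
z(-519) - T(-222, v) = (198 - 519)/(-283 - 519) - (110 - 222 + 250) = -321/(-802) - 1*138 = -1/802*(-321) - 138 = 321/802 - 138 = -110355/802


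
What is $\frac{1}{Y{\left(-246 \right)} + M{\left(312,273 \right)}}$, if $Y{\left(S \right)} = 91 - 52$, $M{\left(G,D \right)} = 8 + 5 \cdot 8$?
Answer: $\frac{1}{87} \approx 0.011494$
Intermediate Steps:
$M{\left(G,D \right)} = 48$ ($M{\left(G,D \right)} = 8 + 40 = 48$)
$Y{\left(S \right)} = 39$
$\frac{1}{Y{\left(-246 \right)} + M{\left(312,273 \right)}} = \frac{1}{39 + 48} = \frac{1}{87}$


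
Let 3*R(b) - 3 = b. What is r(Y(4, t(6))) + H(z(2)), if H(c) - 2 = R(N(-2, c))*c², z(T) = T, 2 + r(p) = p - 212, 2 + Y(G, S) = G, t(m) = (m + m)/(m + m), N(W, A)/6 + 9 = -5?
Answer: -318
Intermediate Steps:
N(W, A) = -84 (N(W, A) = -54 + 6*(-5) = -54 - 30 = -84)
t(m) = 1 (t(m) = (2*m)/((2*m)) = (2*m)*(1/(2*m)) = 1)
R(b) = 1 + b/3
Y(G, S) = -2 + G
r(p) = -214 + p (r(p) = -2 + (p - 212) = -2 + (-212 + p) = -214 + p)
H(c) = 2 - 27*c² (H(c) = 2 + (1 + (⅓)*(-84))*c² = 2 + (1 - 28)*c² = 2 - 27*c²)
r(Y(4, t(6))) + H(z(2)) = (-214 + (-2 + 4)) + (2 - 27*2²) = (-214 + 2) + (2 - 27*4) = -212 + (2 - 108) = -212 - 106 = -318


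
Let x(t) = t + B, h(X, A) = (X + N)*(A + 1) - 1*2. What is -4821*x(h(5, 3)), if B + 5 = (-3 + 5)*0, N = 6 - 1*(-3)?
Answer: -236229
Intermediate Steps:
N = 9 (N = 6 + 3 = 9)
h(X, A) = -2 + (1 + A)*(9 + X) (h(X, A) = (X + 9)*(A + 1) - 1*2 = (9 + X)*(1 + A) - 2 = (1 + A)*(9 + X) - 2 = -2 + (1 + A)*(9 + X))
B = -5 (B = -5 + (-3 + 5)*0 = -5 + 2*0 = -5 + 0 = -5)
x(t) = -5 + t (x(t) = t - 5 = -5 + t)
-4821*x(h(5, 3)) = -4821*(-5 + (7 + 5 + 9*3 + 3*5)) = -4821*(-5 + (7 + 5 + 27 + 15)) = -4821*(-5 + 54) = -4821*49 = -236229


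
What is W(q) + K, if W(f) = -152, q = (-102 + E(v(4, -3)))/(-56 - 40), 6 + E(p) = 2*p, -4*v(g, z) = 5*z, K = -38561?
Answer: -38713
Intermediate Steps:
v(g, z) = -5*z/4
E(p) = -6 + 2*p
q = 67/64 (q = (-102 + (-6 + 2*(-5/4*(-3))))/(-56 - 40) = (-102 + (-6 + 2*(15/4)))/(-96) = (-102 + (-6 + 15/2))*(-1/96) = (-102 + 3/2)*(-1/96) = -201/2*(-1/96) = 67/64 ≈ 1.0469)
W(q) + K = -152 - 38561 = -38713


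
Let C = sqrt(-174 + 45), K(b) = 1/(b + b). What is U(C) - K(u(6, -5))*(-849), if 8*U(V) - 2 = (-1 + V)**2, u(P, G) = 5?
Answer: 1383/20 - I*sqrt(129)/4 ≈ 69.15 - 2.8395*I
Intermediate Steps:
K(b) = 1/(2*b)
C = I*sqrt(129) (C = sqrt(-129) = I*sqrt(129) ≈ 11.358*I)
U(V) = 1/4 + (-1 + V)**2/8
U(C) - K(u(6, -5))*(-849) = (1/4 + (-1 + I*sqrt(129))**2/8) - (1/2)/5*(-849) = (1/4 + (-1 + I*sqrt(129))**2/8) - (1/2)*(1/5)*(-849) = (1/4 + (-1 + I*sqrt(129))**2/8) - (-849)/10 = (1/4 + (-1 + I*sqrt(129))**2/8) - 1*(-849/10) = (1/4 + (-1 + I*sqrt(129))**2/8) + 849/10 = 1703/20 + (-1 + I*sqrt(129))**2/8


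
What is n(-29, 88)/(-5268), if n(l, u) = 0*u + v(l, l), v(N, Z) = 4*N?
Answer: 29/1317 ≈ 0.022020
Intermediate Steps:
n(l, u) = 4*l (n(l, u) = 0*u + 4*l = 0 + 4*l = 4*l)
n(-29, 88)/(-5268) = (4*(-29))/(-5268) = -116*(-1/5268) = 29/1317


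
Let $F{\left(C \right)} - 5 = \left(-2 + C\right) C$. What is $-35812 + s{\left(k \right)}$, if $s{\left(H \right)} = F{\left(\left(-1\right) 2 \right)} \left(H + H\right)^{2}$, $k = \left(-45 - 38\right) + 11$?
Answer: $233756$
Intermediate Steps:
$k = -72$ ($k = -83 + 11 = -72$)
$F{\left(C \right)} = 5 + C \left(-2 + C\right)$ ($F{\left(C \right)} = 5 + \left(-2 + C\right) C = 5 + C \left(-2 + C\right)$)
$s{\left(H \right)} = 52 H^{2}$ ($s{\left(H \right)} = \left(5 + \left(\left(-1\right) 2\right)^{2} - 2 \left(\left(-1\right) 2\right)\right) \left(H + H\right)^{2} = \left(5 + \left(-2\right)^{2} - -4\right) \left(2 H\right)^{2} = \left(5 + 4 + 4\right) 4 H^{2} = 13 \cdot 4 H^{2} = 52 H^{2}$)
$-35812 + s{\left(k \right)} = -35812 + 52 \left(-72\right)^{2} = -35812 + 52 \cdot 5184 = -35812 + 269568 = 233756$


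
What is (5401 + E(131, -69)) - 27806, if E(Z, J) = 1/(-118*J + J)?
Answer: -180875564/8073 ≈ -22405.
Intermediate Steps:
E(Z, J) = -1/(117*J) (E(Z, J) = 1/(-117*J) = -1/(117*J))
(5401 + E(131, -69)) - 27806 = (5401 - 1/117/(-69)) - 27806 = (5401 - 1/117*(-1/69)) - 27806 = (5401 + 1/8073) - 27806 = 43602274/8073 - 27806 = -180875564/8073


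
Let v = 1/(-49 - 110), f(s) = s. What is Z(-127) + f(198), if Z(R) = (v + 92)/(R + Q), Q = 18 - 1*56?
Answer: 5179903/26235 ≈ 197.44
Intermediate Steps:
Q = -38 (Q = 18 - 56 = -38)
v = -1/159 (v = 1/(-159) = -1/159 ≈ -0.0062893)
Z(R) = 14627/(159*(-38 + R)) (Z(R) = (-1/159 + 92)/(R - 38) = 14627/(159*(-38 + R)))
Z(-127) + f(198) = 14627/(159*(-38 - 127)) + 198 = (14627/159)/(-165) + 198 = (14627/159)*(-1/165) + 198 = -14627/26235 + 198 = 5179903/26235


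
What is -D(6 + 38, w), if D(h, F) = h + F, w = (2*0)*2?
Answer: -44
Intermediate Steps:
w = 0 (w = 0*2 = 0)
D(h, F) = F + h
-D(6 + 38, w) = -(0 + (6 + 38)) = -(0 + 44) = -1*44 = -44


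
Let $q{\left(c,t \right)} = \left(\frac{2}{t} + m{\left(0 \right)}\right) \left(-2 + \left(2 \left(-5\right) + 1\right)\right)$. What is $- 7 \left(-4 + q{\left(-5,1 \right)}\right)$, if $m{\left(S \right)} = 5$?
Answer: $567$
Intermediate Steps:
$q{\left(c,t \right)} = -55 - \frac{22}{t}$ ($q{\left(c,t \right)} = \left(\frac{2}{t} + 5\right) \left(-2 + \left(2 \left(-5\right) + 1\right)\right) = \left(5 + \frac{2}{t}\right) \left(-2 + \left(-10 + 1\right)\right) = \left(5 + \frac{2}{t}\right) \left(-2 - 9\right) = \left(5 + \frac{2}{t}\right) \left(-11\right) = -55 - \frac{22}{t}$)
$- 7 \left(-4 + q{\left(-5,1 \right)}\right) = - 7 \left(-4 - \left(55 + \frac{22}{1}\right)\right) = - 7 \left(-4 - 77\right) = \left(-7\right) \left(-81\right) = 567$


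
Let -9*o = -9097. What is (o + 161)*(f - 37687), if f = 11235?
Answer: -278962792/9 ≈ -3.0996e+7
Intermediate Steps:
o = 9097/9 (o = -1/9*(-9097) = 9097/9 ≈ 1010.8)
(o + 161)*(f - 37687) = (9097/9 + 161)*(11235 - 37687) = (10546/9)*(-26452) = -278962792/9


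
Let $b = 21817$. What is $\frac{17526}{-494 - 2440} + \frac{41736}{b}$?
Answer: $- \frac{43318553}{10668513} \approx -4.0604$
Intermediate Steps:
$\frac{17526}{-494 - 2440} + \frac{41736}{b} = \frac{17526}{-494 - 2440} + \frac{41736}{21817} = \frac{17526}{-494 - 2440} + 41736 \cdot \frac{1}{21817} = \frac{17526}{-2934} + \frac{41736}{21817} = 17526 \left(- \frac{1}{2934}\right) + \frac{41736}{21817} = - \frac{2921}{489} + \frac{41736}{21817} = - \frac{43318553}{10668513}$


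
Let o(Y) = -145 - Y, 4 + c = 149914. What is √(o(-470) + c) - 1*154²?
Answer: -23716 + √150235 ≈ -23328.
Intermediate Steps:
c = 149910 (c = -4 + 149914 = 149910)
√(o(-470) + c) - 1*154² = √((-145 - 1*(-470)) + 149910) - 1*154² = √((-145 + 470) + 149910) - 1*23716 = √(325 + 149910) - 23716 = √150235 - 23716 = -23716 + √150235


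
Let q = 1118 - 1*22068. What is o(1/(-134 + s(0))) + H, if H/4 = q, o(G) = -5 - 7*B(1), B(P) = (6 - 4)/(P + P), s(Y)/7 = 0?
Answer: -83812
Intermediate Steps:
s(Y) = 0 (s(Y) = 7*0 = 0)
q = -20950 (q = 1118 - 22068 = -20950)
B(P) = 1/P (B(P) = 2/((2*P)) = 2*(1/(2*P)) = 1/P)
o(G) = -12 (o(G) = -5 - 7/1 = -5 - 7*1 = -5 - 7 = -12)
H = -83800 (H = 4*(-20950) = -83800)
o(1/(-134 + s(0))) + H = -12 - 83800 = -83812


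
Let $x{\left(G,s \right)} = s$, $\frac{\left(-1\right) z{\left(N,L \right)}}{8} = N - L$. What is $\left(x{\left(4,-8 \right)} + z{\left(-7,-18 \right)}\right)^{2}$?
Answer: $9216$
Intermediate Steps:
$z{\left(N,L \right)} = - 8 N + 8 L$ ($z{\left(N,L \right)} = - 8 \left(N - L\right) = - 8 N + 8 L$)
$\left(x{\left(4,-8 \right)} + z{\left(-7,-18 \right)}\right)^{2} = \left(-8 + \left(\left(-8\right) \left(-7\right) + 8 \left(-18\right)\right)\right)^{2} = \left(-8 + \left(56 - 144\right)\right)^{2} = \left(-8 - 88\right)^{2} = \left(-96\right)^{2} = 9216$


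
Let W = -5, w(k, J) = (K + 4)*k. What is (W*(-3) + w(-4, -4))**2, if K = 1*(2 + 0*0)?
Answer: 81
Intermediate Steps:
K = 2 (K = 1*(2 + 0) = 1*2 = 2)
w(k, J) = 6*k (w(k, J) = (2 + 4)*k = 6*k)
(W*(-3) + w(-4, -4))**2 = (-5*(-3) + 6*(-4))**2 = (15 - 24)**2 = (-9)**2 = 81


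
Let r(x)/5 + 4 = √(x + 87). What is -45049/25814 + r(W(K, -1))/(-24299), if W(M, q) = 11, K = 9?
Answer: -1094129371/627254386 - 35*√2/24299 ≈ -1.7464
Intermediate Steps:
r(x) = -20 + 5*√(87 + x) (r(x) = -20 + 5*√(x + 87) = -20 + 5*√(87 + x))
-45049/25814 + r(W(K, -1))/(-24299) = -45049/25814 + (-20 + 5*√(87 + 11))/(-24299) = -45049*1/25814 + (-20 + 5*√98)*(-1/24299) = -45049/25814 + (-20 + 5*(7*√2))*(-1/24299) = -45049/25814 + (-20 + 35*√2)*(-1/24299) = -45049/25814 + (20/24299 - 35*√2/24299) = -1094129371/627254386 - 35*√2/24299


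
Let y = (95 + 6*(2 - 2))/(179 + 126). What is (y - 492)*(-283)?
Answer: 8488019/61 ≈ 1.3915e+5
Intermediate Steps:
y = 19/61 (y = (95 + 6*0)/305 = (95 + 0)*(1/305) = 95*(1/305) = 19/61 ≈ 0.31148)
(y - 492)*(-283) = (19/61 - 492)*(-283) = -29993/61*(-283) = 8488019/61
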